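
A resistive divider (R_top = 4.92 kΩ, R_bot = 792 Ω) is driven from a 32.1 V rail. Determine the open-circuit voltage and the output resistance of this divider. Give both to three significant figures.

V_th = 4.45 V, R_th = 682 Ω

V_th is the open-circuit tap voltage: 32.1 × 792/(4920 + 792) = 4.45 V.
With the supply zeroed, R_top and R_bot appear in parallel from the tap: R_th = R_top‖R_bot = (4920 × 792)/5712 = 682 Ω.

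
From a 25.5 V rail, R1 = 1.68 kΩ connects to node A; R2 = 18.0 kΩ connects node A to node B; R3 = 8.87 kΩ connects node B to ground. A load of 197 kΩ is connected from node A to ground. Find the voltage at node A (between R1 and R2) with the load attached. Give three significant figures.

Below node A the series string R2+R3 = 26.87 kΩ sits in parallel with the 197 kΩ load: 23.64 kΩ.
V_A = 25.5 × 23.64/(1.68 + 23.64) = 23.8 V.

V ≈ 23.8 V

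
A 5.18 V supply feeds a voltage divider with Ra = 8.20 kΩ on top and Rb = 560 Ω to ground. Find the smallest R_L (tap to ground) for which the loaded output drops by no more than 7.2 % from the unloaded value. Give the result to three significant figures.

Output resistance R_th = Ra‖Rb = (8200 × 560)/8760 = 524.2 Ω.
The fractional drop is R_th/(R_th + R_L); requiring this ≤ 0.0720 gives R_L ≥ R_th(1/0.0720 − 1) = 524.2 × 12.89 = 6.76 kΩ.

R_L(min) ≈ 6.76 kΩ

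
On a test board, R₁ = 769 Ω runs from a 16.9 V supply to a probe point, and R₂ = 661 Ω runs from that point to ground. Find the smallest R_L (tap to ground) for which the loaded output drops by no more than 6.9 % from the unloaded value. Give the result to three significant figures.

Output resistance R_th = R₁‖R₂ = (769 × 661)/1430 = 355.5 Ω.
The fractional drop is R_th/(R_th + R_L); requiring this ≤ 0.0690 gives R_L ≥ R_th(1/0.0690 − 1) = 355.5 × 13.49 = 4.80 kΩ.

R_L(min) ≈ 4.80 kΩ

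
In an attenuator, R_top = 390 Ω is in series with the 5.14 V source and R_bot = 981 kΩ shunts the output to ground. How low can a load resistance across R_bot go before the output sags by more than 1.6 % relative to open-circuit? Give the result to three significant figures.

R_L(min) ≈ 24.0 kΩ

Output resistance R_th = R_top‖R_bot = (390 × 981000)/981400 = 389.8 Ω.
The fractional drop is R_th/(R_th + R_L); requiring this ≤ 0.0160 gives R_L ≥ R_th(1/0.0160 − 1) = 389.8 × 61.50 = 24.0 kΩ.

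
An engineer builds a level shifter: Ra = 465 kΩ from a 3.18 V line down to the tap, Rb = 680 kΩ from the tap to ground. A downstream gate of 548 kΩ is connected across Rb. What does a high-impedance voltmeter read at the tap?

The load sits in parallel with Rb: Rb‖R_L = (680 × 548) / (680 + 548) = 303.5 kΩ.
V_out = 3.18 × 303.5 / (465 + 303.5) = 3.18 × 303.5/768.5 = 1.26 V.
(Unloaded it would have been 1.89 V.)

V_out ≈ 1.26 V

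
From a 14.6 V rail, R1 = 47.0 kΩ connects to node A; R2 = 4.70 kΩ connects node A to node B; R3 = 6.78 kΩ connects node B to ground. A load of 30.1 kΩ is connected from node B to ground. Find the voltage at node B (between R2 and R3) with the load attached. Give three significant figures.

V ≈ 1.41 V

At node B, R3 is in parallel with the load: R3‖R_L = 5.534 kΩ.
Below node A the resistance is R2 + (R3‖R_L) = 10.23 kΩ, so V_A = 14.6 × 10.23/57.23 = 2.611 V.
Then V_B = V_A × (R3‖R_L)/(R2 + R3‖R_L) = 2.611 × 5.534/10.23 = 1.41 V.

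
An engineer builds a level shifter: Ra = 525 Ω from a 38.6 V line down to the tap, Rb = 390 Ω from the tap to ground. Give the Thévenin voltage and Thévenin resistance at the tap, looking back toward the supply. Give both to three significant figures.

V_th is the open-circuit tap voltage: 38.6 × 390/(525 + 390) = 16.5 V.
With the supply zeroed, Ra and Rb appear in parallel from the tap: R_th = Ra‖Rb = (525 × 390)/915.0 = 224 Ω.

V_th = 16.5 V, R_th = 224 Ω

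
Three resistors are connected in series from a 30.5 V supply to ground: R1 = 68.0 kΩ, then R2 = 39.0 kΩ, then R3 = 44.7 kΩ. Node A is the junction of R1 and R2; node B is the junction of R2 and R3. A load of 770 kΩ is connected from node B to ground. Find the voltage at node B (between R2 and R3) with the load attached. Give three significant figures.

V ≈ 8.63 V

At node B, R3 is in parallel with the load: R3‖R_L = 42.25 kΩ.
Below node A the resistance is R2 + (R3‖R_L) = 81.25 kΩ, so V_A = 30.5 × 81.25/149.2 = 16.60 V.
Then V_B = V_A × (R3‖R_L)/(R2 + R3‖R_L) = 16.60 × 42.25/81.25 = 8.63 V.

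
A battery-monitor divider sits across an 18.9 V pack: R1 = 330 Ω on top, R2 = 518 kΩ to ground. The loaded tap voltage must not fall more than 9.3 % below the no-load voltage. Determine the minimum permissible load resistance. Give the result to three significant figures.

R_L(min) ≈ 3.22 kΩ

Output resistance R_th = R1‖R2 = (330 × 518000)/518300 = 329.8 Ω.
The fractional drop is R_th/(R_th + R_L); requiring this ≤ 0.0930 gives R_L ≥ R_th(1/0.0930 − 1) = 329.8 × 9.753 = 3.22 kΩ.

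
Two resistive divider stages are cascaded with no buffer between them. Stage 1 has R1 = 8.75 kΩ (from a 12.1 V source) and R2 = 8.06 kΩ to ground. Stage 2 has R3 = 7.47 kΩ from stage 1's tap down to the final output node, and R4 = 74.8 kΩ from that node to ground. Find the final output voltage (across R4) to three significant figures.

Stage 2 presents R3+R4 = 82.27 kΩ as a load on stage 1's tap.
Stage 1's lower leg becomes R2‖(R3+R4) = 7.341 kΩ, so V_mid = 12.1 × 7.341/16.09 = 5.520 V.
Stage 2 is itself unloaded: V_out = V_mid × R4/(R3+R4) = 5.520 × 74.8/82.27 = 5.02 V.

V_out ≈ 5.02 V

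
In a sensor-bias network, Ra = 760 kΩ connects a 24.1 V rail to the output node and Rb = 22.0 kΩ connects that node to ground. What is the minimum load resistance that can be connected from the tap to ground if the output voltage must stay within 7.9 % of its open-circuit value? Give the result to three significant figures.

R_L(min) ≈ 249 kΩ

Output resistance R_th = Ra‖Rb = (760 × 22.0)/782.0 = 21.38 kΩ.
The fractional drop is R_th/(R_th + R_L); requiring this ≤ 0.0790 gives R_L ≥ R_th(1/0.0790 − 1) = 21.38 × 11.66 = 249 kΩ.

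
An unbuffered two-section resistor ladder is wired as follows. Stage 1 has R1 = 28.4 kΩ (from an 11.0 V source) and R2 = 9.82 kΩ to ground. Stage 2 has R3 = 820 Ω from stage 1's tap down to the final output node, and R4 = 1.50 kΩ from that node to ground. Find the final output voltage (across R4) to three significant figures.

V_out ≈ 0.441 V

Stage 2 presents R3+R4 = 2320 Ω as a load on stage 1's tap.
Stage 1's lower leg becomes R2‖(R3+R4) = 1877 Ω, so V_mid = 11.0 × 1877/30280 = 0.6818 V.
Stage 2 is itself unloaded: V_out = V_mid × R4/(R3+R4) = 0.6818 × 1500/2320 = 0.441 V.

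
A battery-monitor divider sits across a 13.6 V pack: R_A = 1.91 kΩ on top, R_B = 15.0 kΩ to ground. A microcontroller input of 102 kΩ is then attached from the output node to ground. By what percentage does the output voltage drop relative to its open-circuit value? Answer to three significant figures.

The divider's output (Thévenin) resistance is R_A‖R_B = 1.694 kΩ.
Fractional drop under load = R_th/(R_th + R_L) = 1.694 / (1.694 + 102) = 0.01634.
So the output falls by 1.63 %.

1.63 %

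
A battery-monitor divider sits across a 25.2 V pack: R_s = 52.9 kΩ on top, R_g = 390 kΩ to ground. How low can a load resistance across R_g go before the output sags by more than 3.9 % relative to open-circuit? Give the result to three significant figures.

R_L(min) ≈ 1.15 MΩ

Output resistance R_th = R_s‖R_g = (52.9 × 390)/442.9 = 46.58 kΩ.
The fractional drop is R_th/(R_th + R_L); requiring this ≤ 0.0390 gives R_L ≥ R_th(1/0.0390 − 1) = 46.58 × 24.64 = 1.15 MΩ.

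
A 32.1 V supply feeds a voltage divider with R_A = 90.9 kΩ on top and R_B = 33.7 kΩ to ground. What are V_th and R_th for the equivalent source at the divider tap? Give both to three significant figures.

V_th = 8.68 V, R_th = 24.6 kΩ

V_th is the open-circuit tap voltage: 32.1 × 33.7/(90.9 + 33.7) = 8.68 V.
With the supply zeroed, R_A and R_B appear in parallel from the tap: R_th = R_A‖R_B = (90.9 × 33.7)/124.6 = 24.6 kΩ.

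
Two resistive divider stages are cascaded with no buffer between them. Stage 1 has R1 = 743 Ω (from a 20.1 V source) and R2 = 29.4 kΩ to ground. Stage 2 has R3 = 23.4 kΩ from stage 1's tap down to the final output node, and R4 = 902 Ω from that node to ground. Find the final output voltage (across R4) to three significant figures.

V_out ≈ 0.707 V

Stage 2 presents R3+R4 = 24300 Ω as a load on stage 1's tap.
Stage 1's lower leg becomes R2‖(R3+R4) = 13300 Ω, so V_mid = 20.1 × 13300/14050 = 19.04 V.
Stage 2 is itself unloaded: V_out = V_mid × R4/(R3+R4) = 19.04 × 902/24300 = 0.707 V.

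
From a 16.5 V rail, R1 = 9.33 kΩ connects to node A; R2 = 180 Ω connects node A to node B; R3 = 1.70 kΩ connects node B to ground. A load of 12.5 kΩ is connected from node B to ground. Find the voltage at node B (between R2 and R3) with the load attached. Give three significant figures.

V ≈ 2.24 V

At node B, R3 is in parallel with the load: R3‖R_L = 1496 Ω.
Below node A the resistance is R2 + (R3‖R_L) = 1676 Ω, so V_A = 16.5 × 1676/11010 = 2.513 V.
Then V_B = V_A × (R3‖R_L)/(R2 + R3‖R_L) = 2.513 × 1496/1676 = 2.24 V.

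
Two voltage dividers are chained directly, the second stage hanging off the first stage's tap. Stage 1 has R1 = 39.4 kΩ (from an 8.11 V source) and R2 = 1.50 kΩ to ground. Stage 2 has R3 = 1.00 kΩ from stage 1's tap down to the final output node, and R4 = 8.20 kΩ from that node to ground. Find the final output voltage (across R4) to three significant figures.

Stage 2 presents R3+R4 = 9.200 kΩ as a load on stage 1's tap.
Stage 1's lower leg becomes R2‖(R3+R4) = 1.290 kΩ, so V_mid = 8.11 × 1.290/40.69 = 0.2571 V.
Stage 2 is itself unloaded: V_out = V_mid × R4/(R3+R4) = 0.2571 × 8.20/9.200 = 0.229 V.

V_out ≈ 0.229 V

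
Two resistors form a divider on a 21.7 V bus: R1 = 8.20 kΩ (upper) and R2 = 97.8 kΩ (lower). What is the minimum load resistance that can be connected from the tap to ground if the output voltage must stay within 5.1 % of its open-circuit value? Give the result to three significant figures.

R_L(min) ≈ 141 kΩ

Output resistance R_th = R1‖R2 = (8.20 × 97.8)/106.0 = 7.566 kΩ.
The fractional drop is R_th/(R_th + R_L); requiring this ≤ 0.0510 gives R_L ≥ R_th(1/0.0510 − 1) = 7.566 × 18.61 = 141 kΩ.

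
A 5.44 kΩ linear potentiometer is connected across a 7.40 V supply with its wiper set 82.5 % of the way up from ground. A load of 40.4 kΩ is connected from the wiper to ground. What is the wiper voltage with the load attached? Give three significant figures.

The wiper splits the pot into (1−α)R = 952.0 Ω above and αR = 4488 Ω below.
Lower section ‖ load = 4039 Ω.
V_wiper = 7.40 × 4039/(952.0 + 4039) = 5.99 V.

V ≈ 5.99 V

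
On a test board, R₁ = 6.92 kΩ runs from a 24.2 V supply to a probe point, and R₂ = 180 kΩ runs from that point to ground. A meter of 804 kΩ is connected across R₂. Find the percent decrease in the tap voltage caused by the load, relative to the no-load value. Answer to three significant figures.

0.822 %

The divider's output (Thévenin) resistance is R₁‖R₂ = 6.664 kΩ.
Fractional drop under load = R_th/(R_th + R_L) = 6.664 / (6.664 + 804) = 0.008220.
So the output falls by 0.822 %.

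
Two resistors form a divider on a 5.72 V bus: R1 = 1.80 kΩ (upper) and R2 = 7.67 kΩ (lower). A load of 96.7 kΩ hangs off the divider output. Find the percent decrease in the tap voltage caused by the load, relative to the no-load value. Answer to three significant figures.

1.49 %

The divider's output (Thévenin) resistance is R1‖R2 = 1.458 kΩ.
Fractional drop under load = R_th/(R_th + R_L) = 1.458 / (1.458 + 96.7) = 0.01485.
So the output falls by 1.49 %.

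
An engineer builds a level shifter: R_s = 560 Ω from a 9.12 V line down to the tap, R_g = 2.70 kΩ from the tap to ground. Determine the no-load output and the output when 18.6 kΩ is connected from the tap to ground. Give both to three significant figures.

Open-circuit: V = 9.12 × 2700/(560 + 2700) = 7.55 V.
With the load, R_g becomes R_g‖R_L = 2358 Ω, so V = 9.12 × 2358/2918 = 7.37 V.

Unloaded: 7.55 V; loaded: 7.37 V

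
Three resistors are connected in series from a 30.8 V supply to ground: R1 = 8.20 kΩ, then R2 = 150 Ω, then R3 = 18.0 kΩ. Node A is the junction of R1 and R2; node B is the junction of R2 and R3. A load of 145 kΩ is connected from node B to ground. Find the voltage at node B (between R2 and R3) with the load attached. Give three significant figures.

V ≈ 20.2 V

At node B, R3 is in parallel with the load: R3‖R_L = 16010 Ω.
Below node A the resistance is R2 + (R3‖R_L) = 16160 Ω, so V_A = 30.8 × 16160/24360 = 20.43 V.
Then V_B = V_A × (R3‖R_L)/(R2 + R3‖R_L) = 20.43 × 16010/16160 = 20.2 V.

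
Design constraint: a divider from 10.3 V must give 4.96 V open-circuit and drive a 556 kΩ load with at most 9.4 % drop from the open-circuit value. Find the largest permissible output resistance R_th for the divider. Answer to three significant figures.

R_th ≤ 57.7 kΩ

Loading drop = R_th/(R_th + R_L) ≤ 0.0940, so R_th ≤ R_L · ε/(1−ε) = 556 kΩ × 0.0940/0.9060 = 57.7 kΩ.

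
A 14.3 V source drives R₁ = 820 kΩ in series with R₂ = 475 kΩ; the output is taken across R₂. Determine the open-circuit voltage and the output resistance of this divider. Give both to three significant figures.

V_th = 5.25 V, R_th = 301 kΩ

V_th is the open-circuit tap voltage: 14.3 × 475/(820 + 475) = 5.25 V.
With the supply zeroed, R₁ and R₂ appear in parallel from the tap: R_th = R₁‖R₂ = (820 × 475)/1295 = 301 kΩ.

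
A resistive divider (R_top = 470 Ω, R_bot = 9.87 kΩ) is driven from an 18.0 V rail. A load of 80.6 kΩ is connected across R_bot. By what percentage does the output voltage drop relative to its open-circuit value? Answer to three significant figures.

0.554 %

The divider's output (Thévenin) resistance is R_top‖R_bot = 448.6 Ω.
Fractional drop under load = R_th/(R_th + R_L) = 448.6 / (448.6 + 80600) = 0.005535.
So the output falls by 0.554 %.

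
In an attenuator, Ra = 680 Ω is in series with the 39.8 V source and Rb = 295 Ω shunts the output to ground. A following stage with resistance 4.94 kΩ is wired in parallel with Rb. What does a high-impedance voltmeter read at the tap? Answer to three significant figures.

The load sits in parallel with Rb: Rb‖R_L = (295 × 4940) / (295 + 4940) = 278.4 Ω.
V_out = 39.8 × 278.4 / (680 + 278.4) = 39.8 × 278.4/958.4 = 11.6 V.
(Unloaded it would have been 12.0 V.)

V_out ≈ 11.6 V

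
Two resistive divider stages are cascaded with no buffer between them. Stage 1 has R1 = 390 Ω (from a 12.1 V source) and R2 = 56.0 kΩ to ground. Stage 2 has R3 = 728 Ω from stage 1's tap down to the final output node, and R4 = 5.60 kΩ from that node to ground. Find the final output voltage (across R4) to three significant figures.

V_out ≈ 10.0 V

Stage 2 presents R3+R4 = 6328 Ω as a load on stage 1's tap.
Stage 1's lower leg becomes R2‖(R3+R4) = 5686 Ω, so V_mid = 12.1 × 5686/6076 = 11.32 V.
Stage 2 is itself unloaded: V_out = V_mid × R4/(R3+R4) = 11.32 × 5600/6328 = 10.0 V.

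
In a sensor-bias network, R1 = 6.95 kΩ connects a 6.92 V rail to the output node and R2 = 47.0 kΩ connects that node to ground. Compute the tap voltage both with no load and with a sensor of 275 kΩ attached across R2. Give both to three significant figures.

Open-circuit: V = 6.92 × 47.0/(6.95 + 47.0) = 6.03 V.
With the load, R2 becomes R2‖R_L = 40.14 kΩ, so V = 6.92 × 40.14/47.09 = 5.90 V.

Unloaded: 6.03 V; loaded: 5.90 V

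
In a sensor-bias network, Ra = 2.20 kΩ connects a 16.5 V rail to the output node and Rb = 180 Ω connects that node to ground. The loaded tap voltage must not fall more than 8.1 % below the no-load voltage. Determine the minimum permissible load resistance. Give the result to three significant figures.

Output resistance R_th = Ra‖Rb = (2200 × 180)/2380 = 166.4 Ω.
The fractional drop is R_th/(R_th + R_L); requiring this ≤ 0.0810 gives R_L ≥ R_th(1/0.0810 − 1) = 166.4 × 11.35 = 1.89 kΩ.

R_L(min) ≈ 1.89 kΩ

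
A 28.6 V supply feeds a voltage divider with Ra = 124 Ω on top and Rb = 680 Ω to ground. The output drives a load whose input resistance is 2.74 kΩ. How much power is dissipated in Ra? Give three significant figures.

P ≈ 227 mW

Total resistance from the source is Ra + (Rb‖R_L) = 668.8 Ω, so I = 28.6/668.8 Ω = 42.76 mA.
P = I²·Ra = (42.76 mA)² × 124 Ω = 227 mW.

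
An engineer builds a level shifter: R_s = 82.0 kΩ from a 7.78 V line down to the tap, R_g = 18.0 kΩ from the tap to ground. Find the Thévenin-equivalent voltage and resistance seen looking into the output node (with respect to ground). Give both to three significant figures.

V_th = 1.40 V, R_th = 14.8 kΩ

V_th is the open-circuit tap voltage: 7.78 × 18.0/(82.0 + 18.0) = 1.40 V.
With the supply zeroed, R_s and R_g appear in parallel from the tap: R_th = R_s‖R_g = (82.0 × 18.0)/100.0 = 14.8 kΩ.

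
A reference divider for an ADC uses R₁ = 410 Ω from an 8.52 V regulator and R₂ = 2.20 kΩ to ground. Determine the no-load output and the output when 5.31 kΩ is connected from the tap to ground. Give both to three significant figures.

Unloaded: 7.18 V; loaded: 6.74 V

Open-circuit: V = 8.52 × 2200/(410 + 2200) = 7.18 V.
With the load, R₂ becomes R₂‖R_L = 1556 Ω, so V = 8.52 × 1556/1966 = 6.74 V.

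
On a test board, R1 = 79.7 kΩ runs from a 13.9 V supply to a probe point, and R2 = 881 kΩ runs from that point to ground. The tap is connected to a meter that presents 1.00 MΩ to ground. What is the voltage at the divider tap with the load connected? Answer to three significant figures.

V_out ≈ 11.9 V

The load sits in parallel with R2: R2‖R_L = (881 × 1000) / (881 + 1000) = 468.4 kΩ.
V_out = 13.9 × 468.4 / (79.7 + 468.4) = 13.9 × 468.4/548.1 = 11.9 V.
(Unloaded it would have been 12.7 V.)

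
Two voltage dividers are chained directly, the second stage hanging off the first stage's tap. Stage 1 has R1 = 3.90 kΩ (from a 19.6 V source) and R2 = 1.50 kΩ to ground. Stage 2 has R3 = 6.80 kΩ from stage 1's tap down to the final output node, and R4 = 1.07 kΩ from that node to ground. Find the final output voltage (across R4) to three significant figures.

V_out ≈ 0.651 V

Stage 2 presents R3+R4 = 7.870 kΩ as a load on stage 1's tap.
Stage 1's lower leg becomes R2‖(R3+R4) = 1.260 kΩ, so V_mid = 19.6 × 1.260/5.160 = 4.786 V.
Stage 2 is itself unloaded: V_out = V_mid × R4/(R3+R4) = 4.786 × 1.07/7.870 = 0.651 V.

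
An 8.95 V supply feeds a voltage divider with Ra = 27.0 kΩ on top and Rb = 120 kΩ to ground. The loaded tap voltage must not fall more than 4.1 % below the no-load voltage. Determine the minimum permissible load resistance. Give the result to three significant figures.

Output resistance R_th = Ra‖Rb = (27.0 × 120)/147.0 = 22.04 kΩ.
The fractional drop is R_th/(R_th + R_L); requiring this ≤ 0.0410 gives R_L ≥ R_th(1/0.0410 − 1) = 22.04 × 23.39 = 516 kΩ.

R_L(min) ≈ 516 kΩ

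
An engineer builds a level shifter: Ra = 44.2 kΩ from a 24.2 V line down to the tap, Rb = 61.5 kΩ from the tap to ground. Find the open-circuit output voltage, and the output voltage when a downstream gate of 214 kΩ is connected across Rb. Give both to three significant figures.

Unloaded: 14.1 V; loaded: 12.6 V

Open-circuit: V = 24.2 × 61.5/(44.2 + 61.5) = 14.1 V.
With the load, Rb becomes Rb‖R_L = 47.77 kΩ, so V = 24.2 × 47.77/91.97 = 12.6 V.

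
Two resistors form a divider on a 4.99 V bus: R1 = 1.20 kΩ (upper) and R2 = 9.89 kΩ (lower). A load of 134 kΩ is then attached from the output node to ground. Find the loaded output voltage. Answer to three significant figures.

The load sits in parallel with R2: R2‖R_L = (9.89 × 134) / (9.89 + 134) = 9.210 kΩ.
V_out = 4.99 × 9.210 / (1.20 + 9.210) = 4.99 × 9.210/10.41 = 4.41 V.
(Unloaded it would have been 4.45 V.)

V_out ≈ 4.41 V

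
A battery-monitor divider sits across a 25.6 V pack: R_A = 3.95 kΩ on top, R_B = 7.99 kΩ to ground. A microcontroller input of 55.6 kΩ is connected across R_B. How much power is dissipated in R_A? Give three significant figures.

Total resistance from the source is R_A + (R_B‖R_L) = 10.94 kΩ, so I = 25.6/10.94 kΩ = 2.341 mA.
P = I²·R_A = (2.341 mA)² × 3.95 kΩ = 21.6 mW.

P ≈ 21.6 mW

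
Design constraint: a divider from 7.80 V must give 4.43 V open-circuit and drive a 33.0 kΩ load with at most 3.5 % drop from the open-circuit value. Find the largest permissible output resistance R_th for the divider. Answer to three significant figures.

Loading drop = R_th/(R_th + R_L) ≤ 0.0350, so R_th ≤ R_L · ε/(1−ε) = 33.0 kΩ × 0.0350/0.9650 = 1.20 kΩ.

R_th ≤ 1.20 kΩ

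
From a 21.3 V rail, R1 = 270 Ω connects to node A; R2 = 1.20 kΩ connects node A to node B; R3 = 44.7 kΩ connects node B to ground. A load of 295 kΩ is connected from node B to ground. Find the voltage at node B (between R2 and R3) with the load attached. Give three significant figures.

V ≈ 20.5 V

At node B, R3 is in parallel with the load: R3‖R_L = 38820 Ω.
Below node A the resistance is R2 + (R3‖R_L) = 40020 Ω, so V_A = 21.3 × 40020/40290 = 21.16 V.
Then V_B = V_A × (R3‖R_L)/(R2 + R3‖R_L) = 21.16 × 38820/40020 = 20.5 V.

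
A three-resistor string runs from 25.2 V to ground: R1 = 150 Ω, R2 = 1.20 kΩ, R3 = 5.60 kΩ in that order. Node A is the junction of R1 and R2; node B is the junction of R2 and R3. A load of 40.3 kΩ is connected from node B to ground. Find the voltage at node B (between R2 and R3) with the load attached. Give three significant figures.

V ≈ 19.8 V

At node B, R3 is in parallel with the load: R3‖R_L = 4917 Ω.
Below node A the resistance is R2 + (R3‖R_L) = 6117 Ω, so V_A = 25.2 × 6117/6267 = 24.60 V.
Then V_B = V_A × (R3‖R_L)/(R2 + R3‖R_L) = 24.60 × 4917/6117 = 19.8 V.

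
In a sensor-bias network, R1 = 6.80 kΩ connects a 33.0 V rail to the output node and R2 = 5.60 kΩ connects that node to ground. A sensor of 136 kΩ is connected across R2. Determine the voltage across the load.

The load sits in parallel with R2: R2‖R_L = (5.60 × 136) / (5.60 + 136) = 5.379 kΩ.
V_out = 33.0 × 5.379 / (6.80 + 5.379) = 33.0 × 5.379/12.18 = 14.6 V.
(Unloaded it would have been 14.9 V.)

V_out ≈ 14.6 V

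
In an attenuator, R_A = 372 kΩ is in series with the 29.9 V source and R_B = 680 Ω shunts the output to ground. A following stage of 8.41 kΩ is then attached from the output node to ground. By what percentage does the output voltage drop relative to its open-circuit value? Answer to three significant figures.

7.47 %

The divider's output (Thévenin) resistance is R_A‖R_B = 678.8 Ω.
Fractional drop under load = R_th/(R_th + R_L) = 678.8 / (678.8 + 8410) = 0.07468.
So the output falls by 7.47 %.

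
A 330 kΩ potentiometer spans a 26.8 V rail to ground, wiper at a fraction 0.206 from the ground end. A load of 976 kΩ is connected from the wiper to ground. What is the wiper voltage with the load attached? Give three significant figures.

The wiper splits the pot into (1−α)R = 262.0 kΩ above and αR = 67.98 kΩ below.
Lower section ‖ load = 63.55 kΩ.
V_wiper = 26.8 × 63.55/(262.0 + 63.55) = 5.23 V.

V ≈ 5.23 V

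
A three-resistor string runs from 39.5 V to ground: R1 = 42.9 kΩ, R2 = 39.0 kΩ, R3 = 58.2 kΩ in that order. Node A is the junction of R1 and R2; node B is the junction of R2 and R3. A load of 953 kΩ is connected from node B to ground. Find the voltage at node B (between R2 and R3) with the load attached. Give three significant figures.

V ≈ 15.8 V

At node B, R3 is in parallel with the load: R3‖R_L = 54.85 kΩ.
Below node A the resistance is R2 + (R3‖R_L) = 93.85 kΩ, so V_A = 39.5 × 93.85/136.8 = 27.11 V.
Then V_B = V_A × (R3‖R_L)/(R2 + R3‖R_L) = 27.11 × 54.85/93.85 = 15.8 V.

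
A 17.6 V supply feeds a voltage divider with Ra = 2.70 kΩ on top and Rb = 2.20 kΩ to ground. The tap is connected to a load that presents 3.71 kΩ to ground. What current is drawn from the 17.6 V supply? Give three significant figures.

I ≈ 4.31 mA

Rb‖R_L = 1.381 kΩ, so the source sees Ra + Rb‖R_L = 4.081 kΩ.
I = 17.6 V / 4.081 kΩ = 4.31 mA.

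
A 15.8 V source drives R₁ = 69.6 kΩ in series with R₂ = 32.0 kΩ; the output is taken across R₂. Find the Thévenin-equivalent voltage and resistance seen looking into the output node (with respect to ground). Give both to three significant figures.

V_th = 4.98 V, R_th = 21.9 kΩ

V_th is the open-circuit tap voltage: 15.8 × 32.0/(69.6 + 32.0) = 4.98 V.
With the supply zeroed, R₁ and R₂ appear in parallel from the tap: R_th = R₁‖R₂ = (69.6 × 32.0)/101.6 = 21.9 kΩ.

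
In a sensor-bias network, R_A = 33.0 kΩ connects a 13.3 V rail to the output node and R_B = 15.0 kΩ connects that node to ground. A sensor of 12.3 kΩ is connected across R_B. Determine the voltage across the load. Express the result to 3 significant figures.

The load sits in parallel with R_B: R_B‖R_L = (15.0 × 12.3) / (15.0 + 12.3) = 6.758 kΩ.
V_out = 13.3 × 6.758 / (33.0 + 6.758) = 13.3 × 6.758/39.76 = 2.26 V.
(Unloaded it would have been 4.16 V.)

V_out ≈ 2.26 V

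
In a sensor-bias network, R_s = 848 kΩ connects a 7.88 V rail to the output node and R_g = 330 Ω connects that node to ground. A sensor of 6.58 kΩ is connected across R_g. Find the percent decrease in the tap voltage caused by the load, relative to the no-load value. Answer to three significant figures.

4.77 %

The divider's output (Thévenin) resistance is R_s‖R_g = 329.9 Ω.
Fractional drop under load = R_th/(R_th + R_L) = 329.9 / (329.9 + 6580) = 0.04774.
So the output falls by 4.77 %.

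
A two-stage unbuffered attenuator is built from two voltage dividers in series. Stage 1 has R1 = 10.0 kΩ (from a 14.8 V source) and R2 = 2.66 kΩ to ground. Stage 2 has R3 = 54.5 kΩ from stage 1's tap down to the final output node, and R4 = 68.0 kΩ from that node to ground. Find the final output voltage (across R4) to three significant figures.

V_out ≈ 1.70 V

Stage 2 presents R3+R4 = 122.5 kΩ as a load on stage 1's tap.
Stage 1's lower leg becomes R2‖(R3+R4) = 2.603 kΩ, so V_mid = 14.8 × 2.603/12.60 = 3.057 V.
Stage 2 is itself unloaded: V_out = V_mid × R4/(R3+R4) = 3.057 × 68.0/122.5 = 1.70 V.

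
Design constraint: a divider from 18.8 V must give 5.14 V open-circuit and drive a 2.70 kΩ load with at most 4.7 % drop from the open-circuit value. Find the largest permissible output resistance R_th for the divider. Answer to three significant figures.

Loading drop = R_th/(R_th + R_L) ≤ 0.0470, so R_th ≤ R_L · ε/(1−ε) = 2.70 kΩ × 0.0470/0.9530 = 133 Ω.
(Any R1, R2 with R2/(R1+R2) = 0.273 and R1‖R2 ≤ 133 Ω will meet the spec.)

R_th ≤ 133 Ω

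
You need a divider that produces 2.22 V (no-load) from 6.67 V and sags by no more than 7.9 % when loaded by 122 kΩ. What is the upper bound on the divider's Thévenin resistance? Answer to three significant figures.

Loading drop = R_th/(R_th + R_L) ≤ 0.0790, so R_th ≤ R_L · ε/(1−ε) = 122 kΩ × 0.0790/0.9210 = 10.5 kΩ.

R_th ≤ 10.5 kΩ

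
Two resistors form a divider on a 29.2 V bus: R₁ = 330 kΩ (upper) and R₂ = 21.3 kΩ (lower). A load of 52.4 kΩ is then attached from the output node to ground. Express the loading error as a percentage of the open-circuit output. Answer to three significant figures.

27.6 %

The divider's output (Thévenin) resistance is R₁‖R₂ = 20.01 kΩ.
Fractional drop under load = R_th/(R_th + R_L) = 20.01 / (20.01 + 52.4) = 0.2763.
So the output falls by 27.6 %.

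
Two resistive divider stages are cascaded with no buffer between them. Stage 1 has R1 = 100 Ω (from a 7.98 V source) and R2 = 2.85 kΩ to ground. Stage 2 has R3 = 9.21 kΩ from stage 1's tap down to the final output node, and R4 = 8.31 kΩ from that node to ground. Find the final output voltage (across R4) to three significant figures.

V_out ≈ 3.64 V

Stage 2 presents R3+R4 = 17520 Ω as a load on stage 1's tap.
Stage 1's lower leg becomes R2‖(R3+R4) = 2451 Ω, so V_mid = 7.98 × 2451/2551 = 7.667 V.
Stage 2 is itself unloaded: V_out = V_mid × R4/(R3+R4) = 7.667 × 8310/17520 = 3.64 V.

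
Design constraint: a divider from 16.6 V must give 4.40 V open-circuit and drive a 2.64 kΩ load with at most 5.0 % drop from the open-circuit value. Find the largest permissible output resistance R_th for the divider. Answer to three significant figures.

R_th ≤ 139 Ω

Loading drop = R_th/(R_th + R_L) ≤ 0.0500, so R_th ≤ R_L · ε/(1−ε) = 2.64 kΩ × 0.0500/0.9500 = 139 Ω.
(Any R1, R2 with R2/(R1+R2) = 0.265 and R1‖R2 ≤ 139 Ω will meet the spec.)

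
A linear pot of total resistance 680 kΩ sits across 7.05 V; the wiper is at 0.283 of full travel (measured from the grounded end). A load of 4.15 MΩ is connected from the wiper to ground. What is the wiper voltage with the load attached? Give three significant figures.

The wiper splits the pot into (1−α)R = 487.6 kΩ above and αR = 192.4 kΩ below.
Lower section ‖ load = 183.9 kΩ.
V_wiper = 7.05 × 183.9/(487.6 + 183.9) = 1.93 V.

V ≈ 1.93 V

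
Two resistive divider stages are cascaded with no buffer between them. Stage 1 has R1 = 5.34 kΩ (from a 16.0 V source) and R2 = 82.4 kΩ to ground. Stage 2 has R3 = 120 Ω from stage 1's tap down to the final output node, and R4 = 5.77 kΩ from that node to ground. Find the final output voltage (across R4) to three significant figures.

V_out ≈ 7.95 V

Stage 2 presents R3+R4 = 5890 Ω as a load on stage 1's tap.
Stage 1's lower leg becomes R2‖(R3+R4) = 5497 Ω, so V_mid = 16.0 × 5497/10840 = 8.116 V.
Stage 2 is itself unloaded: V_out = V_mid × R4/(R3+R4) = 8.116 × 5770/5890 = 7.95 V.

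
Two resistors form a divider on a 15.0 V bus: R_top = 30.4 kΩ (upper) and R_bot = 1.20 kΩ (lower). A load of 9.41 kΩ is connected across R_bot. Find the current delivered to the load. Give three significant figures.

R_bot‖R_L = 1.064 kΩ; V_out = 15.0 × 1.064/31.46 = 0.5074 V.
I_L = V_out / R_L = 0.5074 / 9.41 kΩ = 0.0539 mA.

I_L ≈ 0.0539 mA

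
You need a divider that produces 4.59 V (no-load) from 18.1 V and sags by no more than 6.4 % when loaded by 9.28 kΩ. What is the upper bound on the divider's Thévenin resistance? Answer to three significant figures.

Loading drop = R_th/(R_th + R_L) ≤ 0.0640, so R_th ≤ R_L · ε/(1−ε) = 9.28 kΩ × 0.0640/0.9360 = 635 Ω.

R_th ≤ 635 Ω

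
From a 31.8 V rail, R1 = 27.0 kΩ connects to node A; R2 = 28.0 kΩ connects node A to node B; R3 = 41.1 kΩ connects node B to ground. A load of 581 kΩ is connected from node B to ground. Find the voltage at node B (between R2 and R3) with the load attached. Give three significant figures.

V ≈ 13.1 V

At node B, R3 is in parallel with the load: R3‖R_L = 38.38 kΩ.
Below node A the resistance is R2 + (R3‖R_L) = 66.38 kΩ, so V_A = 31.8 × 66.38/93.38 = 22.61 V.
Then V_B = V_A × (R3‖R_L)/(R2 + R3‖R_L) = 22.61 × 38.38/66.38 = 13.1 V.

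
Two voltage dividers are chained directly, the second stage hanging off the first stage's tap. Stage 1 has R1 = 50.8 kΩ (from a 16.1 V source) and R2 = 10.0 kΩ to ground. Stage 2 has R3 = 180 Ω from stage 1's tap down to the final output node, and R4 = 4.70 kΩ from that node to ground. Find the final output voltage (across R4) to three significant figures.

Stage 2 presents R3+R4 = 4880 Ω as a load on stage 1's tap.
Stage 1's lower leg becomes R2‖(R3+R4) = 3280 Ω, so V_mid = 16.1 × 3280/54080 = 0.9764 V.
Stage 2 is itself unloaded: V_out = V_mid × R4/(R3+R4) = 0.9764 × 4700/4880 = 0.940 V.

V_out ≈ 0.940 V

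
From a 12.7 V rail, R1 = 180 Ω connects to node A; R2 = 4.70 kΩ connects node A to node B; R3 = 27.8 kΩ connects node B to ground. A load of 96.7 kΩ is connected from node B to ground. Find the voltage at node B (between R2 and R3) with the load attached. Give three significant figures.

V ≈ 10.4 V

At node B, R3 is in parallel with the load: R3‖R_L = 21590 Ω.
Below node A the resistance is R2 + (R3‖R_L) = 26290 Ω, so V_A = 12.7 × 26290/26470 = 12.61 V.
Then V_B = V_A × (R3‖R_L)/(R2 + R3‖R_L) = 12.61 × 21590/26290 = 10.4 V.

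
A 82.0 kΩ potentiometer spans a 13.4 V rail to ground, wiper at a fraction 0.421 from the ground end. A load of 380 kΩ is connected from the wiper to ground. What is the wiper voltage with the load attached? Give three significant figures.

V ≈ 5.36 V

The wiper splits the pot into (1−α)R = 47.48 kΩ above and αR = 34.52 kΩ below.
Lower section ‖ load = 31.65 kΩ.
V_wiper = 13.4 × 31.65/(47.48 + 31.65) = 5.36 V.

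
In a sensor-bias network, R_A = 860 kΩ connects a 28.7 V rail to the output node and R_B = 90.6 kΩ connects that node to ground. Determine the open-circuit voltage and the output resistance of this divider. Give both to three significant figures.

V_th = 2.74 V, R_th = 82.0 kΩ

V_th is the open-circuit tap voltage: 28.7 × 90.6/(860 + 90.6) = 2.74 V.
With the supply zeroed, R_A and R_B appear in parallel from the tap: R_th = R_A‖R_B = (860 × 90.6)/950.6 = 82.0 kΩ.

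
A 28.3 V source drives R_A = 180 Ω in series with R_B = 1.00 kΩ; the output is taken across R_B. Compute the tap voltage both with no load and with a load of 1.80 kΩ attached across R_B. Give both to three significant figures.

Unloaded: 24.0 V; loaded: 22.1 V

Open-circuit: V = 28.3 × 1000/(180 + 1000) = 24.0 V.
With the load, R_B becomes R_B‖R_L = 642.9 Ω, so V = 28.3 × 642.9/822.9 = 22.1 V.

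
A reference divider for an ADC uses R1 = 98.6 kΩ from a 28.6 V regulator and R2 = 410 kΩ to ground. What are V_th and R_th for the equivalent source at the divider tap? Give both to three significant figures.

V_th = 23.1 V, R_th = 79.5 kΩ

V_th is the open-circuit tap voltage: 28.6 × 410/(98.6 + 410) = 23.1 V.
With the supply zeroed, R1 and R2 appear in parallel from the tap: R_th = R1‖R2 = (98.6 × 410)/508.6 = 79.5 kΩ.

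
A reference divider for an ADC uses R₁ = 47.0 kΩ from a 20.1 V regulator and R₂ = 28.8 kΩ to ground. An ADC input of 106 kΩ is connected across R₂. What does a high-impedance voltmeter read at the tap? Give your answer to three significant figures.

The load sits in parallel with R₂: R₂‖R_L = (28.8 × 106) / (28.8 + 106) = 22.65 kΩ.
V_out = 20.1 × 22.65 / (47.0 + 22.65) = 20.1 × 22.65/69.65 = 6.54 V.

V_out ≈ 6.54 V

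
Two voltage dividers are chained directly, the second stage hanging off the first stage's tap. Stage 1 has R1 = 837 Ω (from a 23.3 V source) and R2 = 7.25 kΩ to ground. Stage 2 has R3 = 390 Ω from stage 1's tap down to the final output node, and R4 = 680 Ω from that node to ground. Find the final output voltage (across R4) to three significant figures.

V_out ≈ 7.80 V

Stage 2 presents R3+R4 = 1070 Ω as a load on stage 1's tap.
Stage 1's lower leg becomes R2‖(R3+R4) = 932.4 Ω, so V_mid = 23.3 × 932.4/1769 = 12.28 V.
Stage 2 is itself unloaded: V_out = V_mid × R4/(R3+R4) = 12.28 × 680/1070 = 7.80 V.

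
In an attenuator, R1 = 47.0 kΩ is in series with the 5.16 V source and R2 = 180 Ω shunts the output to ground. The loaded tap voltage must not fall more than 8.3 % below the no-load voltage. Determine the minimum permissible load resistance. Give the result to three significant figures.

R_L(min) ≈ 1.98 kΩ

Output resistance R_th = R1‖R2 = (47000 × 180)/47180 = 179.3 Ω.
The fractional drop is R_th/(R_th + R_L); requiring this ≤ 0.0830 gives R_L ≥ R_th(1/0.0830 − 1) = 179.3 × 11.05 = 1.98 kΩ.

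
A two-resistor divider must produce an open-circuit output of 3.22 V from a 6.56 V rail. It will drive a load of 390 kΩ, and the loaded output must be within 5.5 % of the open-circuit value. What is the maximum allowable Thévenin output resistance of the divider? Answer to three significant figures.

R_th ≤ 22.7 kΩ

Loading drop = R_th/(R_th + R_L) ≤ 0.0550, so R_th ≤ R_L · ε/(1−ε) = 390 kΩ × 0.0550/0.9450 = 22.7 kΩ.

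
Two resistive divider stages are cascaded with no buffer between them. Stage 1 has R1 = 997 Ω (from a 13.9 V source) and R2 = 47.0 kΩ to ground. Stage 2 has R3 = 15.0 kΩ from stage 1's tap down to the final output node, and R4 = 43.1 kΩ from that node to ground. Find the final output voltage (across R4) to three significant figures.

V_out ≈ 9.93 V

Stage 2 presents R3+R4 = 58100 Ω as a load on stage 1's tap.
Stage 1's lower leg becomes R2‖(R3+R4) = 25980 Ω, so V_mid = 13.9 × 25980/26980 = 13.39 V.
Stage 2 is itself unloaded: V_out = V_mid × R4/(R3+R4) = 13.39 × 43100/58100 = 9.93 V.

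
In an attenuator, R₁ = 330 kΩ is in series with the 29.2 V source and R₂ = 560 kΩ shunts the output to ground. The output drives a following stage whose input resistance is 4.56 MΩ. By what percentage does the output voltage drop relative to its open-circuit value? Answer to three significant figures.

The divider's output (Thévenin) resistance is R₁‖R₂ = 207.6 kΩ.
Fractional drop under load = R_th/(R_th + R_L) = 207.6 / (207.6 + 4560) = 0.04355.
So the output falls by 4.36 %.

4.36 %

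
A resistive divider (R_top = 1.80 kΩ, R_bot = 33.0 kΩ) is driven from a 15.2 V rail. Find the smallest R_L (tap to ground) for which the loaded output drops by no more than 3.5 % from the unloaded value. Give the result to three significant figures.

R_L(min) ≈ 47.1 kΩ

Output resistance R_th = R_top‖R_bot = (1.80 × 33.0)/34.80 = 1.707 kΩ.
The fractional drop is R_th/(R_th + R_L); requiring this ≤ 0.0350 gives R_L ≥ R_th(1/0.0350 − 1) = 1.707 × 27.57 = 47.1 kΩ.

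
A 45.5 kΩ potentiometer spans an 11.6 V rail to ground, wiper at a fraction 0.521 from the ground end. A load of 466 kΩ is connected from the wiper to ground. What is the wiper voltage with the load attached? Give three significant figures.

The wiper splits the pot into (1−α)R = 21.79 kΩ above and αR = 23.71 kΩ below.
Lower section ‖ load = 22.56 kΩ.
V_wiper = 11.6 × 22.56/(21.79 + 22.56) = 5.90 V.

V ≈ 5.90 V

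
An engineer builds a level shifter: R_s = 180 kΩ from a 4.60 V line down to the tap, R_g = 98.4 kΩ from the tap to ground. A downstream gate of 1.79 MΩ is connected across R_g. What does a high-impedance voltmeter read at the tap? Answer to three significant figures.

V_out ≈ 1.57 V

The load sits in parallel with R_g: R_g‖R_L = (98.4 × 1790) / (98.4 + 1790) = 93.27 kΩ.
V_out = 4.60 × 93.27 / (180 + 93.27) = 4.60 × 93.27/273.3 = 1.57 V.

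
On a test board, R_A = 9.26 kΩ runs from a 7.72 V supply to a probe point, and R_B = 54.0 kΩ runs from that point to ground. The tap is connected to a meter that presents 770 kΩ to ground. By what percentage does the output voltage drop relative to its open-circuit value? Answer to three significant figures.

The divider's output (Thévenin) resistance is R_A‖R_B = 7.905 kΩ.
Fractional drop under load = R_th/(R_th + R_L) = 7.905 / (7.905 + 770) = 0.01016.
So the output falls by 1.02 %.

1.02 %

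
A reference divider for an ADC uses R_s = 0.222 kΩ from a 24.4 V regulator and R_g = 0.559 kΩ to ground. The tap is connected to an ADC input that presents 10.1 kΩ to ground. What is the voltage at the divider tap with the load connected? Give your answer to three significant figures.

V_out ≈ 17.2 V

The load sits in parallel with R_g: R_g‖R_L = (559 × 10100) / (559 + 10100) = 529.7 Ω.
V_out = 24.4 × 529.7 / (222 + 529.7) = 24.4 × 529.7/751.7 = 17.2 V.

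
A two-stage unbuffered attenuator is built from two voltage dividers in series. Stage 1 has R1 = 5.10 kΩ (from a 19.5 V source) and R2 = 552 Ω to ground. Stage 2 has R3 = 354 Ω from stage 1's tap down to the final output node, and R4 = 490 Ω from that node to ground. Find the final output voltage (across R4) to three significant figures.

Stage 2 presents R3+R4 = 844.0 Ω as a load on stage 1's tap.
Stage 1's lower leg becomes R2‖(R3+R4) = 333.7 Ω, so V_mid = 19.5 × 333.7/5434 = 1.198 V.
Stage 2 is itself unloaded: V_out = V_mid × R4/(R3+R4) = 1.198 × 490/844.0 = 0.695 V.

V_out ≈ 0.695 V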